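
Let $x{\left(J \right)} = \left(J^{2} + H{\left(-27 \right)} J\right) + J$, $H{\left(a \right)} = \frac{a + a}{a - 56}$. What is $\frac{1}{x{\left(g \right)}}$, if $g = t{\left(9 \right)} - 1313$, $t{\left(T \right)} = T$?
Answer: $\frac{83}{140955880} \approx 5.8884 \cdot 10^{-7}$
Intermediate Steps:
$H{\left(a \right)} = \frac{2 a}{-56 + a}$
$g = -1304$ ($g = 9 - 1313 = -1304$)
$x{\left(J \right)} = J^{2} + \frac{137 J}{83}$ ($x{\left(J \right)} = \left(J^{2} + 2 \left(-27\right) \frac{1}{-56 - 27} J\right) + J = \left(J^{2} + 2 \left(-27\right) \frac{1}{-83} J\right) + J = \left(J^{2} + 2 \left(-27\right) \left(- \frac{1}{83}\right) J\right) + J = \left(J^{2} + \frac{54 J}{83}\right) + J = J^{2} + \frac{137 J}{83}$)
$\frac{1}{x{\left(g \right)}} = \frac{1}{\frac{1}{83} \left(-1304\right) \left(137 + 83 \left(-1304\right)\right)} = \frac{1}{\frac{1}{83} \left(-1304\right) \left(137 - 108232\right)} = \frac{1}{\frac{1}{83} \left(-1304\right) \left(-108095\right)} = \frac{1}{\frac{140955880}{83}} = \frac{83}{140955880}$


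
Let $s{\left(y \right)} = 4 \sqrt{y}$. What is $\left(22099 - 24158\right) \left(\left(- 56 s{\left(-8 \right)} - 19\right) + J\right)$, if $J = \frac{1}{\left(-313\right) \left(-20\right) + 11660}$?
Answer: $\frac{701046261}{17920} + 922432 i \sqrt{2} \approx 39121.0 + 1.3045 \cdot 10^{6} i$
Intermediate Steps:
$J = \frac{1}{17920}$ ($J = \frac{1}{6260 + 11660} = \frac{1}{17920} \approx 5.5804 \cdot 10^{-5}$)
$\left(22099 - 24158\right) \left(\left(- 56 s{\left(-8 \right)} - 19\right) + J\right) = \left(22099 - 24158\right) \left(\left(- 56 \cdot 4 \sqrt{-8} - 19\right) + \frac{1}{17920}\right) = - 2059 \left(\left(- 56 \cdot 4 \cdot 2 i \sqrt{2} - 19\right) + \frac{1}{17920}\right) = - 2059 \left(\left(- 56 \cdot 8 i \sqrt{2} - 19\right) + \frac{1}{17920}\right) = - 2059 \left(\left(- 448 i \sqrt{2} - 19\right) + \frac{1}{17920}\right) = - 2059 \left(\left(-19 - 448 i \sqrt{2}\right) + \frac{1}{17920}\right) = - 2059 \left(- \frac{340479}{17920} - 448 i \sqrt{2}\right) = \frac{701046261}{17920} + 922432 i \sqrt{2}$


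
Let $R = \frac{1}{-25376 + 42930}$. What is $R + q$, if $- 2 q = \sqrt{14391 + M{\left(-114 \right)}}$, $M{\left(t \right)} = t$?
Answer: $\frac{1}{17554} - \frac{\sqrt{14277}}{2} \approx -59.743$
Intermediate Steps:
$R = \frac{1}{17554} \approx 5.6967 \cdot 10^{-5}$
$q = - \frac{\sqrt{14277}}{2}$ ($q = - \frac{\sqrt{14391 - 114}}{2} = - \frac{\sqrt{14277}}{2} \approx -59.743$)
$R + q = \frac{1}{17554} - \frac{\sqrt{14277}}{2}$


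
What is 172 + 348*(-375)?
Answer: -130328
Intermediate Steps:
172 + 348*(-375) = 172 - 130500 = -130328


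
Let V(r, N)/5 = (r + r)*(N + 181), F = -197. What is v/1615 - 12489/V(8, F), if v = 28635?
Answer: 11364507/413440 ≈ 27.488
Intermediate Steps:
V(r, N) = 10*r*(181 + N) (V(r, N) = 5*((r + r)*(N + 181)) = 5*((2*r)*(181 + N)) = 5*(2*r*(181 + N)) = 10*r*(181 + N))
v/1615 - 12489/V(8, F) = 28635/1615 - 12489*1/(80*(181 - 197)) = 28635*(1/1615) - 12489/(10*8*(-16)) = 5727/323 - 12489/(-1280) = 5727/323 - 12489*(-1/1280) = 5727/323 + 12489/1280 = 11364507/413440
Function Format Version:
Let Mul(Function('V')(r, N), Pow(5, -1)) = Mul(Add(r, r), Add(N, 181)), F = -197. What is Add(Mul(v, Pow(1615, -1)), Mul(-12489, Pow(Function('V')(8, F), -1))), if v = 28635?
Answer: Rational(11364507, 413440) ≈ 27.488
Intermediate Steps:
Function('V')(r, N) = Mul(10, r, Add(181, N)) (Function('V')(r, N) = Mul(5, Mul(Add(r, r), Add(N, 181))) = Mul(5, Mul(Mul(2, r), Add(181, N))) = Mul(5, Mul(2, r, Add(181, N))) = Mul(10, r, Add(181, N)))
Add(Mul(v, Pow(1615, -1)), Mul(-12489, Pow(Function('V')(8, F), -1))) = Add(Mul(28635, Pow(1615, -1)), Mul(-12489, Pow(Mul(10, 8, Add(181, -197)), -1))) = Add(Mul(28635, Rational(1, 1615)), Mul(-12489, Pow(Mul(10, 8, -16), -1))) = Add(Rational(5727, 323), Mul(-12489, Pow(-1280, -1))) = Add(Rational(5727, 323), Mul(-12489, Rational(-1, 1280))) = Add(Rational(5727, 323), Rational(12489, 1280)) = Rational(11364507, 413440)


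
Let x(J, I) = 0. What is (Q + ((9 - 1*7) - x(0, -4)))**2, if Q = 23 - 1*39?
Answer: 196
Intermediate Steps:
Q = -16 (Q = 23 - 39 = -16)
(Q + ((9 - 1*7) - x(0, -4)))**2 = (-16 + ((9 - 1*7) - 1*0))**2 = (-16 + ((9 - 7) + 0))**2 = (-16 + (2 + 0))**2 = (-16 + 2)**2 = (-14)**2 = 196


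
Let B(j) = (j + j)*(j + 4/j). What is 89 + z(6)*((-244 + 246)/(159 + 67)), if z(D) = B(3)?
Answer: 10083/113 ≈ 89.230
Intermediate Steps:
B(j) = 2*j*(j + 4/j) (B(j) = (2*j)*(j + 4/j) = 2*j*(j + 4/j))
z(D) = 26 (z(D) = 8 + 2*3² = 8 + 2*9 = 8 + 18 = 26)
89 + z(6)*((-244 + 246)/(159 + 67)) = 89 + 26*((-244 + 246)/(159 + 67)) = 89 + 26*(2/226) = 89 + 26*(2*(1/226)) = 89 + 26*(1/113) = 89 + 26/113 = 10083/113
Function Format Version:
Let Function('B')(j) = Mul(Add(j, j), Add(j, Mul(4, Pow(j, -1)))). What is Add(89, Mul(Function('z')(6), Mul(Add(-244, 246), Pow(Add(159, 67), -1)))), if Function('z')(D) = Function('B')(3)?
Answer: Rational(10083, 113) ≈ 89.230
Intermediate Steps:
Function('B')(j) = Mul(2, j, Add(j, Mul(4, Pow(j, -1)))) (Function('B')(j) = Mul(Mul(2, j), Add(j, Mul(4, Pow(j, -1)))) = Mul(2, j, Add(j, Mul(4, Pow(j, -1)))))
Function('z')(D) = 26 (Function('z')(D) = Add(8, Mul(2, Pow(3, 2))) = Add(8, Mul(2, 9)) = Add(8, 18) = 26)
Add(89, Mul(Function('z')(6), Mul(Add(-244, 246), Pow(Add(159, 67), -1)))) = Add(89, Mul(26, Mul(Add(-244, 246), Pow(Add(159, 67), -1)))) = Add(89, Mul(26, Mul(2, Pow(226, -1)))) = Add(89, Mul(26, Mul(2, Rational(1, 226)))) = Add(89, Mul(26, Rational(1, 113))) = Add(89, Rational(26, 113)) = Rational(10083, 113)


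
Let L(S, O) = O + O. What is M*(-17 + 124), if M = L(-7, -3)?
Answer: -642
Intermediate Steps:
L(S, O) = 2*O
M = -6 (M = 2*(-3) = -6)
M*(-17 + 124) = -6*(-17 + 124) = -6*107 = -642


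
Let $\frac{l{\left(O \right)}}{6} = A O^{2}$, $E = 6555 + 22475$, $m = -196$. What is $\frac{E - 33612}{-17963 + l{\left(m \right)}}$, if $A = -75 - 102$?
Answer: $\frac{4582}{40815755} \approx 0.00011226$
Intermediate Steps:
$A = -177$
$E = 29030$
$l{\left(O \right)} = - 1062 O^{2}$ ($l{\left(O \right)} = 6 \left(- 177 O^{2}\right) = - 1062 O^{2}$)
$\frac{E - 33612}{-17963 + l{\left(m \right)}} = \frac{29030 - 33612}{-17963 - 1062 \left(-196\right)^{2}} = - \frac{4582}{-17963 - 40797792} = - \frac{4582}{-40815755} = \left(-4582\right) \left(- \frac{1}{40815755}\right) = \frac{4582}{40815755}$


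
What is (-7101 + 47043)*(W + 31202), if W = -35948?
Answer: -189564732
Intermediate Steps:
(-7101 + 47043)*(W + 31202) = (-7101 + 47043)*(-35948 + 31202) = 39942*(-4746) = -189564732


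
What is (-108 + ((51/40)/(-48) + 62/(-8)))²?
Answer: 5490365409/409600 ≈ 13404.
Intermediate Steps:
(-108 + ((51/40)/(-48) + 62/(-8)))² = (-108 + ((51*(1/40))*(-1/48) + 62*(-⅛)))² = (-108 + ((51/40)*(-1/48) - 31/4))² = (-108 + (-17/640 - 31/4))² = (-108 - 4977/640)² = (-74097/640)² = 5490365409/409600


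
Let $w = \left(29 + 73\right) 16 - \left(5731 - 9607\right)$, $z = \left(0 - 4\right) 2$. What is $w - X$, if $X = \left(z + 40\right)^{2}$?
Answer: $4484$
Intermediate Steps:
$z = -8$ ($z = \left(-4\right) 2 = -8$)
$w = 5508$ ($w = 102 \cdot 16 - \left(5731 - 9607\right) = 1632 - -3876 = 1632 + 3876 = 5508$)
$X = 1024$ ($X = \left(-8 + 40\right)^{2} = 32^{2} = 1024$)
$w - X = 5508 - 1024 = 4484$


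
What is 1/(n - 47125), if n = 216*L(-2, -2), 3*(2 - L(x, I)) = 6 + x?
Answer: -1/46981 ≈ -2.1285e-5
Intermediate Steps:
L(x, I) = -x/3 (L(x, I) = 2 - (6 + x)/3 = 2 + (-2 - x/3) = -x/3)
n = 144 (n = 216*(-1/3*(-2)) = 216*(2/3) = 144)
1/(n - 47125) = 1/(144 - 47125) = 1/(-46981) = -1/46981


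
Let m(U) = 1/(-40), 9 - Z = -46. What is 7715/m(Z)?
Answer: -308600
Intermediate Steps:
Z = 55 (Z = 9 - 1*(-46) = 9 + 46 = 55)
m(U) = -1/40
7715/m(Z) = 7715/(-1/40) = 7715*(-40) = -308600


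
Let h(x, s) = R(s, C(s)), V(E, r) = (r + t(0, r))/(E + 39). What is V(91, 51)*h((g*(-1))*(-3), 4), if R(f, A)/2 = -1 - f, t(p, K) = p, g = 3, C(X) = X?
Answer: -51/13 ≈ -3.9231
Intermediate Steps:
R(f, A) = -2 - 2*f (R(f, A) = 2*(-1 - f) = -2 - 2*f)
V(E, r) = r/(39 + E) (V(E, r) = (r + 0)/(E + 39) = r/(39 + E))
h(x, s) = -2 - 2*s
V(91, 51)*h((g*(-1))*(-3), 4) = (51/(39 + 91))*(-2 - 2*4) = (51/130)*(-2 - 8) = (51*(1/130))*(-10) = (51/130)*(-10) = -51/13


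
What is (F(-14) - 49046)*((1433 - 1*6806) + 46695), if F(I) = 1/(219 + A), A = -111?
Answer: -36480211729/18 ≈ -2.0267e+9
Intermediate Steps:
F(I) = 1/108 (F(I) = 1/(219 - 111) = 1/108)
(F(-14) - 49046)*((1433 - 1*6806) + 46695) = (1/108 - 49046)*((1433 - 1*6806) + 46695) = -5296967*((1433 - 6806) + 46695)/108 = -5296967*(-5373 + 46695)/108 = -5296967/108*41322 = -36480211729/18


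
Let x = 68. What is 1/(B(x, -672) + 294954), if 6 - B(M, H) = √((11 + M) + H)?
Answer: 294960/87001402193 + I*√593/87001402193 ≈ 3.3903e-6 + 2.799e-10*I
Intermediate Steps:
B(M, H) = 6 - √(11 + H + M) (B(M, H) = 6 - √((11 + M) + H) = 6 - √(11 + H + M))
1/(B(x, -672) + 294954) = 1/((6 - √(11 - 672 + 68)) + 294954) = 1/((6 - √(-593)) + 294954) = 1/((6 - I*√593) + 294954) = 1/(294960 - I*√593)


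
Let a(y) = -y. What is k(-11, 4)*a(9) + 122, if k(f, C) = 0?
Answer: 122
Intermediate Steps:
k(-11, 4)*a(9) + 122 = 0*(-1*9) + 122 = 0*(-9) + 122 = 0 + 122 = 122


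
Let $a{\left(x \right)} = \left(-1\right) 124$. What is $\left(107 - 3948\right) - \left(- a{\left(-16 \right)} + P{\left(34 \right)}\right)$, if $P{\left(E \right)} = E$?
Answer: $-3999$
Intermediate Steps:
$a{\left(x \right)} = -124$
$\left(107 - 3948\right) - \left(- a{\left(-16 \right)} + P{\left(34 \right)}\right) = \left(107 - 3948\right) - 158 = -3841 - 158 = -3999$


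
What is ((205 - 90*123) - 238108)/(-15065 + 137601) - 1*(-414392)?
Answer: 50777689139/122536 ≈ 4.1439e+5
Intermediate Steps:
((205 - 90*123) - 238108)/(-15065 + 137601) - 1*(-414392) = ((205 - 11070) - 238108)/122536 + 414392 = (-10865 - 238108)*(1/122536) + 414392 = -248973*1/122536 + 414392 = -248973/122536 + 414392 = 50777689139/122536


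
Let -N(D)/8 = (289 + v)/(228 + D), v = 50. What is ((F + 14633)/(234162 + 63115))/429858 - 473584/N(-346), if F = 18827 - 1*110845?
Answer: -3005515109995387/145857770942 ≈ -20606.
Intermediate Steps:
F = -92018 (F = 18827 - 110845 = -92018)
N(D) = -2712/(228 + D) (N(D) = -8*(289 + 50)/(228 + D) = -2712/(228 + D))
((F + 14633)/(234162 + 63115))/429858 - 473584/N(-346) = ((-92018 + 14633)/(234162 + 63115))/429858 - 473584/((-2712/(228 - 346))) = -77385/297277*(1/429858) - 473584/((-2712/(-118))) = -77385*1/297277*(1/429858) - 473584/((-2712*(-1/118))) = -77385/297277*1/429858 - 473584/1356/59 = -2345/3872330202 - 473584*59/1356 = -2345/3872330202 - 6985364/339 = -3005515109995387/145857770942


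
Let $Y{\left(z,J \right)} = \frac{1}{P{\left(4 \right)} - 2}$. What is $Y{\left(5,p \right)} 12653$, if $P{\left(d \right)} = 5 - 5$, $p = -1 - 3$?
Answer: $- \frac{12653}{2} \approx -6326.5$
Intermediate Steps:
$p = -4$ ($p = -1 - 3 = -4$)
$P{\left(d \right)} = 0$ ($P{\left(d \right)} = 5 - 5 = 0$)
$Y{\left(z,J \right)} = - \frac{1}{2}$ ($Y{\left(z,J \right)} = \frac{1}{0 - 2} = \frac{1}{-2} = - \frac{1}{2}$)
$Y{\left(5,p \right)} 12653 = \left(- \frac{1}{2}\right) 12653 = - \frac{12653}{2}$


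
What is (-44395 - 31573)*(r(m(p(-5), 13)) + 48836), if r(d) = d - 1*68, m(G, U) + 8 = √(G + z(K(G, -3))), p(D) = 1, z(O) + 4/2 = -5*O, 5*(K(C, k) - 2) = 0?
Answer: -3704199680 - 75968*I*√11 ≈ -3.7042e+9 - 2.5196e+5*I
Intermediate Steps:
K(C, k) = 2 (K(C, k) = 2 + (⅕)*0 = 2 + 0 = 2)
z(O) = -2 - 5*O
m(G, U) = -8 + √(-12 + G) (m(G, U) = -8 + √(G + (-2 - 5*2)) = -8 + √(G + (-2 - 10)) = -8 + √(G - 12) = -8 + √(-12 + G))
r(d) = -68 + d (r(d) = d - 68 = -68 + d)
(-44395 - 31573)*(r(m(p(-5), 13)) + 48836) = (-44395 - 31573)*((-68 + (-8 + √(-12 + 1))) + 48836) = -75968*((-68 + (-8 + √(-11))) + 48836) = -75968*((-68 + (-8 + I*√11)) + 48836) = -75968*((-76 + I*√11) + 48836) = -75968*(48760 + I*√11) = -3704199680 - 75968*I*√11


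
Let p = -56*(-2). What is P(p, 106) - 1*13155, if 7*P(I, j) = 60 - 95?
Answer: -13160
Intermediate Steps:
p = 112
P(I, j) = -5 (P(I, j) = (60 - 95)/7 = (⅐)*(-35) = -5)
P(p, 106) - 1*13155 = -5 - 1*13155 = -5 - 13155 = -13160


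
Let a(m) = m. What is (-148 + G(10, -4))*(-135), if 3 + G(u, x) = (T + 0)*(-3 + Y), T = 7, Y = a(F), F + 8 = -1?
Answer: 31725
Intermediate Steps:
F = -9 (F = -8 - 1 = -9)
Y = -9
G(u, x) = -87 (G(u, x) = -3 + (7 + 0)*(-3 - 9) = -3 + 7*(-12) = -3 - 84 = -87)
(-148 + G(10, -4))*(-135) = (-148 - 87)*(-135) = -235*(-135) = 31725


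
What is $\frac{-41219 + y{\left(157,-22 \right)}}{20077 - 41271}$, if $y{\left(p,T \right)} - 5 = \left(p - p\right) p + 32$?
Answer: $\frac{20591}{10597} \approx 1.9431$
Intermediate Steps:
$y{\left(p,T \right)} = 37$ ($y{\left(p,T \right)} = 5 + \left(\left(p - p\right) p + 32\right) = 5 + \left(0 p + 32\right) = 5 + \left(0 + 32\right) = 5 + 32 = 37$)
$\frac{-41219 + y{\left(157,-22 \right)}}{20077 - 41271} = \frac{-41219 + 37}{20077 - 41271} = - \frac{41182}{-21194} = \left(-41182\right) \left(- \frac{1}{21194}\right) = \frac{20591}{10597}$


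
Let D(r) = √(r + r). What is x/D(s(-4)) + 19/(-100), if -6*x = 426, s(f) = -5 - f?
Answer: -19/100 + 71*I*√2/2 ≈ -0.19 + 50.205*I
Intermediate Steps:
x = -71 (x = -⅙*426 = -71)
D(r) = √2*√r (D(r) = √(2*r) = √2*√r)
x/D(s(-4)) + 19/(-100) = -71*√2/(2*√(-5 - 1*(-4))) + 19/(-100) = -71*√2/(2*√(-5 + 4)) + 19*(-1/100) = -71*(-I*√2/2) - 19/100 = -(-71)*I*√2/2 - 19/100 = 71*I*√2/2 - 19/100 = -19/100 + 71*I*√2/2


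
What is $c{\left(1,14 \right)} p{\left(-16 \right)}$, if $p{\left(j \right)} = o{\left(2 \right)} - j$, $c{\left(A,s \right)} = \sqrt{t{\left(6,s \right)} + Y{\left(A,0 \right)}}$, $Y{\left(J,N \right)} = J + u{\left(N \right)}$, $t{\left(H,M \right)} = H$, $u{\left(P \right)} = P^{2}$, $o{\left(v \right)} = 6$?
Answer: $22 \sqrt{7} \approx 58.207$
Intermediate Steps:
$Y{\left(J,N \right)} = J + N^{2}$
$c{\left(A,s \right)} = \sqrt{6 + A}$ ($c{\left(A,s \right)} = \sqrt{6 + \left(A + 0^{2}\right)} = \sqrt{6 + \left(A + 0\right)} = \sqrt{6 + A}$)
$p{\left(j \right)} = 6 - j$
$c{\left(1,14 \right)} p{\left(-16 \right)} = \sqrt{6 + 1} \left(6 - -16\right) = \sqrt{7} \left(6 + 16\right) = \sqrt{7} \cdot 22 = 22 \sqrt{7}$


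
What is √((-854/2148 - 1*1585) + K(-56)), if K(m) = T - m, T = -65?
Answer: I*√1839099342/1074 ≈ 39.93*I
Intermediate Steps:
K(m) = -65 - m
√((-854/2148 - 1*1585) + K(-56)) = √((-854/2148 - 1*1585) + (-65 - 1*(-56))) = √((-854*1/2148 - 1585) + (-65 + 56)) = √((-427/1074 - 1585) - 9) = √(-1702717/1074 - 9) = √(-1712383/1074) = I*√1839099342/1074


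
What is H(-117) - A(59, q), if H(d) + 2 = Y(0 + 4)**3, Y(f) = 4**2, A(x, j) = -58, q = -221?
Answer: 4152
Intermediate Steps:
Y(f) = 16
H(d) = 4094 (H(d) = -2 + 16**3 = -2 + 4096 = 4094)
H(-117) - A(59, q) = 4094 - 1*(-58) = 4094 + 58 = 4152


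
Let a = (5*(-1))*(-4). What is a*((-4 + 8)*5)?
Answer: 400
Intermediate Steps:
a = 20 (a = -5*(-4) = 20)
a*((-4 + 8)*5) = 20*((-4 + 8)*5) = 20*(4*5) = 20*20 = 400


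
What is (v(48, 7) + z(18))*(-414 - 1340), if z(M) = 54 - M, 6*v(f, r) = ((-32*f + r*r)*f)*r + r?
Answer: 437981693/3 ≈ 1.4599e+8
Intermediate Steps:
v(f, r) = r/6 + f*r*(r**2 - 32*f)/6 (v(f, r) = (((-32*f + r*r)*f)*r + r)/6 = (((-32*f + r**2)*f)*r + r)/6 = (((r**2 - 32*f)*f)*r + r)/6 = ((f*(r**2 - 32*f))*r + r)/6 = (f*r*(r**2 - 32*f) + r)/6 = (r + f*r*(r**2 - 32*f))/6 = r/6 + f*r*(r**2 - 32*f)/6)
(v(48, 7) + z(18))*(-414 - 1340) = ((1/6)*7*(1 - 32*48**2 + 48*7**2) + (54 - 1*18))*(-414 - 1340) = ((1/6)*7*(1 - 32*2304 + 48*49) + (54 - 18))*(-1754) = ((1/6)*7*(1 - 73728 + 2352) + 36)*(-1754) = ((1/6)*7*(-71375) + 36)*(-1754) = (-499625/6 + 36)*(-1754) = -499409/6*(-1754) = 437981693/3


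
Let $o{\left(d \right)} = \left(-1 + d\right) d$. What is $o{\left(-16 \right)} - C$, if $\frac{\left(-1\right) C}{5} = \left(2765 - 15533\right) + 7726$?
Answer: $-24938$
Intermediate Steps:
$o{\left(d \right)} = d \left(-1 + d\right)$
$C = 25210$ ($C = - 5 \left(\left(2765 - 15533\right) + 7726\right) = - 5 \left(-12768 + 7726\right) = \left(-5\right) \left(-5042\right) = 25210$)
$o{\left(-16 \right)} - C = - 16 \left(-1 - 16\right) - 25210 = \left(-16\right) \left(-17\right) - 25210 = 272 - 25210 = -24938$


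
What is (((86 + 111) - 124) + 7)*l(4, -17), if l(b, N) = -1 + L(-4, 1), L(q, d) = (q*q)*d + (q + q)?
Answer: 560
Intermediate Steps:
L(q, d) = 2*q + d*q² (L(q, d) = q²*d + 2*q = d*q² + 2*q = 2*q + d*q²)
l(b, N) = 7 (l(b, N) = -1 - 4*(2 + 1*(-4)) = -1 - 4*(2 - 4) = -1 - 4*(-2) = -1 + 8 = 7)
(((86 + 111) - 124) + 7)*l(4, -17) = (((86 + 111) - 124) + 7)*7 = ((197 - 124) + 7)*7 = (73 + 7)*7 = 80*7 = 560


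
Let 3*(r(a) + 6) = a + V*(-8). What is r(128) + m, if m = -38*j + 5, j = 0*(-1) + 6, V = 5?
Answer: -599/3 ≈ -199.67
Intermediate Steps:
j = 6 (j = 0 + 6 = 6)
r(a) = -58/3 + a/3 (r(a) = -6 + (a + 5*(-8))/3 = -6 + (a - 40)/3 = -6 + (-40 + a)/3 = -6 + (-40/3 + a/3) = -58/3 + a/3)
m = -223 (m = -38*6 + 5 = -228 + 5 = -223)
r(128) + m = (-58/3 + (⅓)*128) - 223 = (-58/3 + 128/3) - 223 = 70/3 - 223 = -599/3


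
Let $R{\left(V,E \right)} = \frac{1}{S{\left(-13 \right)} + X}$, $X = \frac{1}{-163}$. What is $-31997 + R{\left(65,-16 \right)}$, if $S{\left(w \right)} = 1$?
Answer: $- \frac{5183351}{162} \approx -31996.0$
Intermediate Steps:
$X = - \frac{1}{163} \approx -0.006135$
$R{\left(V,E \right)} = \frac{163}{162}$ ($R{\left(V,E \right)} = \frac{1}{1 - \frac{1}{163}} = \frac{1}{\frac{162}{163}} = \frac{163}{162}$)
$-31997 + R{\left(65,-16 \right)} = -31997 + \frac{163}{162} = - \frac{5183351}{162}$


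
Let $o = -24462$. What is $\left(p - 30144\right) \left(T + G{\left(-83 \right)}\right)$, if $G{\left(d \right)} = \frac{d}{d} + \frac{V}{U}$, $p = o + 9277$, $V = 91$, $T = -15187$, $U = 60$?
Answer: $\frac{41297846701}{60} \approx 6.883 \cdot 10^{8}$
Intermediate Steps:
$p = -15185$ ($p = -24462 + 9277 = -15185$)
$G{\left(d \right)} = \frac{151}{60}$ ($G{\left(d \right)} = \frac{d}{d} + \frac{91}{60} = 1 + 91 \cdot \frac{1}{60} = 1 + \frac{91}{60} = \frac{151}{60}$)
$\left(p - 30144\right) \left(T + G{\left(-83 \right)}\right) = \left(-15185 - 30144\right) \left(-15187 + \frac{151}{60}\right) = \left(-45329\right) \left(- \frac{911069}{60}\right) = \frac{41297846701}{60}$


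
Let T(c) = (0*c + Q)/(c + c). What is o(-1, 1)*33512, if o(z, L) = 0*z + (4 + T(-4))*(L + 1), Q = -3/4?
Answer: 548759/2 ≈ 2.7438e+5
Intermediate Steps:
Q = -¾ (Q = -3*¼ = -¾ ≈ -0.75000)
T(c) = -3/(8*c) (T(c) = (0*c - ¾)/(c + c) = (0 - ¾)/((2*c)) = -3/(8*c))
o(z, L) = 131/32 + 131*L/32 (o(z, L) = 0*z + (4 - 3/8/(-4))*(L + 1) = 0 + (4 - 3/8*(-¼))*(1 + L) = 0 + (4 + 3/32)*(1 + L) = 0 + 131*(1 + L)/32 = 0 + (131/32 + 131*L/32) = 131/32 + 131*L/32)
o(-1, 1)*33512 = (131/32 + (131/32)*1)*33512 = (131/32 + 131/32)*33512 = (131/16)*33512 = 548759/2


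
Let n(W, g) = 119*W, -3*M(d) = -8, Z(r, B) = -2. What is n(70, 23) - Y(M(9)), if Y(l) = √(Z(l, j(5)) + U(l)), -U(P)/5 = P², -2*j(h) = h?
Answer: 8330 - 13*I*√2/3 ≈ 8330.0 - 6.1283*I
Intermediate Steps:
j(h) = -h/2
U(P) = -5*P²
M(d) = 8/3 (M(d) = -⅓*(-8) = 8/3)
Y(l) = √(-2 - 5*l²)
n(70, 23) - Y(M(9)) = 119*70 - √(-2 - 5*(8/3)²) = 8330 - √(-2 - 5*64/9) = 8330 - √(-2 - 320/9) = 8330 - √(-338/9) = 8330 - 13*I*√2/3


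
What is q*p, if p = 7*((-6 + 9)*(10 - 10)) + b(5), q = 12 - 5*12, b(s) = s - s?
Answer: 0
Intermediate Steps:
b(s) = 0
q = -48 (q = 12 - 60 = -48)
p = 0 (p = 7*((-6 + 9)*(10 - 10)) + 0 = 7*(3*0) + 0 = 7*0 + 0 = 0 + 0 = 0)
q*p = -48*0 = 0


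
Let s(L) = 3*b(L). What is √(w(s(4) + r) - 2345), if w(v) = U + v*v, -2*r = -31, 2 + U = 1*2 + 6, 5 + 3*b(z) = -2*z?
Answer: I*√9331/2 ≈ 48.299*I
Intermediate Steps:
b(z) = -5/3 - 2*z/3 (b(z) = -5/3 + (-2*z)/3 = -5/3 - 2*z/3)
U = 6 (U = -2 + (1*2 + 6) = -2 + (2 + 6) = -2 + 8 = 6)
s(L) = -5 - 2*L (s(L) = 3*(-5/3 - 2*L/3) = -5 - 2*L)
r = 31/2 (r = -½*(-31) = 31/2 ≈ 15.500)
w(v) = 6 + v² (w(v) = 6 + v*v = 6 + v²)
√(w(s(4) + r) - 2345) = √((6 + ((-5 - 2*4) + 31/2)²) - 2345) = √((6 + ((-5 - 8) + 31/2)²) - 2345) = √((6 + (-13 + 31/2)²) - 2345) = √((6 + (5/2)²) - 2345) = √((6 + 25/4) - 2345) = √(49/4 - 2345) = √(-9331/4) = I*√9331/2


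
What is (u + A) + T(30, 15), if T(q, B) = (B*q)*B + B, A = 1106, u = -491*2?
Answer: 6889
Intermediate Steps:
u = -982
T(q, B) = B + q*B**2 (T(q, B) = q*B**2 + B = B + q*B**2)
(u + A) + T(30, 15) = (-982 + 1106) + 15*(1 + 15*30) = 124 + 15*(1 + 450) = 124 + 15*451 = 124 + 6765 = 6889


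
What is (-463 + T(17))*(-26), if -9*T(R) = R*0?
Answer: 12038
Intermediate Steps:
T(R) = 0 (T(R) = -R*0/9 = -⅑*0 = 0)
(-463 + T(17))*(-26) = (-463 + 0)*(-26) = -463*(-26) = 12038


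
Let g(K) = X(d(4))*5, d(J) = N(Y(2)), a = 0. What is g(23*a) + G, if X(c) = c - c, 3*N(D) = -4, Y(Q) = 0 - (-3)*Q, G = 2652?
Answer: 2652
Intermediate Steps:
Y(Q) = 3*Q (Y(Q) = 0 + 3*Q = 3*Q)
N(D) = -4/3 (N(D) = (1/3)*(-4) = -4/3)
d(J) = -4/3
X(c) = 0
g(K) = 0 (g(K) = 0*5 = 0)
g(23*a) + G = 0 + 2652 = 2652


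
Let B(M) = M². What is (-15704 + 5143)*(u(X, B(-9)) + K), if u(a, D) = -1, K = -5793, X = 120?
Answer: 61190434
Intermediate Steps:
(-15704 + 5143)*(u(X, B(-9)) + K) = (-15704 + 5143)*(-1 - 5793) = -10561*(-5794) = 61190434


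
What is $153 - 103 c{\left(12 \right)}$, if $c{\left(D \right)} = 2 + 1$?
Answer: $-156$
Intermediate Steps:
$c{\left(D \right)} = 3$
$153 - 103 c{\left(12 \right)} = 153 - 309 = -156$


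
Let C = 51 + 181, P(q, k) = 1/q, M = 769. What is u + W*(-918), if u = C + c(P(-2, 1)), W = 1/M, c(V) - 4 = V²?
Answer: 723033/3076 ≈ 235.06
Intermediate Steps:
c(V) = 4 + V²
C = 232
W = 1/769 ≈ 0.0013004
u = 945/4 (u = 232 + (4 + (1/(-2))²) = 232 + (4 + (-½)²) = 232 + (4 + ¼) = 232 + 17/4 = 945/4 ≈ 236.25)
u + W*(-918) = 945/4 + (1/769)*(-918) = 945/4 - 918/769 = 723033/3076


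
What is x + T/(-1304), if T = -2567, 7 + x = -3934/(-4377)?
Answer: -23587561/5707608 ≈ -4.1327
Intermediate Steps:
x = -26705/4377 (x = -7 - 3934/(-4377) = -7 - 3934*(-1/4377) = -7 + 3934/4377 = -26705/4377 ≈ -6.1012)
x + T/(-1304) = -26705/4377 - 2567/(-1304) = -26705/4377 - 2567*(-1/1304) = -26705/4377 + 2567/1304 = -23587561/5707608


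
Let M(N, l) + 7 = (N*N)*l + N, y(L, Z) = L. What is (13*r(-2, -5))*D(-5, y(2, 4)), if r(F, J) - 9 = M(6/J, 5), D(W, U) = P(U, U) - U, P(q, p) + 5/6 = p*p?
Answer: 364/3 ≈ 121.33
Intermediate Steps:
P(q, p) = -⅚ + p² (P(q, p) = -⅚ + p*p = -⅚ + p²)
D(W, U) = -⅚ + U² - U (D(W, U) = (-⅚ + U²) - U = -⅚ + U² - U)
M(N, l) = -7 + N + l*N² (M(N, l) = -7 + ((N*N)*l + N) = -7 + (N²*l + N) = -7 + (l*N² + N) = -7 + (N + l*N²) = -7 + N + l*N²)
r(F, J) = 2 + 6/J + 180/J² (r(F, J) = 9 + (-7 + 6/J + 5*(6/J)²) = 9 + (-7 + 6/J + 5*(36/J²)) = 9 + (-7 + 6/J + 180/J²) = 2 + 6/J + 180/J²)
(13*r(-2, -5))*D(-5, y(2, 4)) = (13*(2 + 6/(-5) + 180/(-5)²))*(-⅚ + 2² - 1*2) = (13*(2 + 6*(-⅕) + 180*(1/25)))*(-⅚ + 4 - 2) = (13*(2 - 6/5 + 36/5))*(7/6) = (13*8)*(7/6) = 104*(7/6) = 364/3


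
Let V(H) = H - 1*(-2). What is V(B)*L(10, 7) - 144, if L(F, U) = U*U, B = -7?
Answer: -389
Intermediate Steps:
V(H) = 2 + H (V(H) = H + 2 = 2 + H)
L(F, U) = U²
V(B)*L(10, 7) - 144 = (2 - 7)*7² - 144 = -5*49 - 144 = -245 - 144 = -389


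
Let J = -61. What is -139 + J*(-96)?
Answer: 5717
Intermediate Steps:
-139 + J*(-96) = -139 - 61*(-96) = -139 + 5856 = 5717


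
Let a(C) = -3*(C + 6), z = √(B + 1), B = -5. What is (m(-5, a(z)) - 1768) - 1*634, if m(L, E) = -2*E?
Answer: -2366 + 12*I ≈ -2366.0 + 12.0*I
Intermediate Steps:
z = 2*I (z = √(-5 + 1) = √(-4) = 2*I ≈ 2.0*I)
a(C) = -18 - 3*C (a(C) = -3*(6 + C) = -18 - 3*C)
(m(-5, a(z)) - 1768) - 1*634 = (-2*(-18 - 6*I) - 1768) - 1*634 = (-2*(-18 - 6*I) - 1768) - 634 = ((36 + 12*I) - 1768) - 634 = (-1732 + 12*I) - 634 = -2366 + 12*I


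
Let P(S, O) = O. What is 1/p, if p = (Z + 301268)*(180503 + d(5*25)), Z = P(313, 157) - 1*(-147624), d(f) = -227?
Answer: 1/80952757524 ≈ 1.2353e-11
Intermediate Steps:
Z = 147781 (Z = 157 - 1*(-147624) = 157 + 147624 = 147781)
p = 80952757524 (p = (147781 + 301268)*(180503 - 227) = 449049*180276 = 80952757524)
1/p = 1/80952757524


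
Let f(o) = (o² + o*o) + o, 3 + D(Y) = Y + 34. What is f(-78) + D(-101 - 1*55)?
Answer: 11965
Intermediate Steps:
D(Y) = 31 + Y (D(Y) = -3 + (Y + 34) = -3 + (34 + Y) = 31 + Y)
f(o) = o + 2*o² (f(o) = (o² + o²) + o = 2*o² + o = o + 2*o²)
f(-78) + D(-101 - 1*55) = -78*(1 + 2*(-78)) + (31 + (-101 - 1*55)) = -78*(1 - 156) + (31 + (-101 - 55)) = -78*(-155) + (31 - 156) = 12090 - 125 = 11965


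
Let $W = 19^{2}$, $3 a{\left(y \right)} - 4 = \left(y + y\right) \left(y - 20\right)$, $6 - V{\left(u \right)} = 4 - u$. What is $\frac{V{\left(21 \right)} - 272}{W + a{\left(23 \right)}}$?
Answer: $- \frac{747}{1225} \approx -0.6098$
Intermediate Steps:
$V{\left(u \right)} = 2 + u$ ($V{\left(u \right)} = 6 - \left(4 - u\right) = 6 + \left(-4 + u\right) = 2 + u$)
$a{\left(y \right)} = \frac{4}{3} + \frac{2 y \left(-20 + y\right)}{3}$ ($a{\left(y \right)} = \frac{4}{3} + \frac{\left(y + y\right) \left(y - 20\right)}{3} = \frac{4}{3} + \frac{2 y \left(-20 + y\right)}{3}$)
$W = 361$
$\frac{V{\left(21 \right)} - 272}{W + a{\left(23 \right)}} = \frac{\left(2 + 21\right) - 272}{361 + \left(\frac{4}{3} - \frac{920}{3} + \frac{2 \cdot 23^{2}}{3}\right)} = \frac{23 - 272}{361 + \left(\frac{4}{3} - \frac{920}{3} + \frac{2}{3} \cdot 529\right)} = - \frac{249}{361 + \left(\frac{4}{3} - \frac{920}{3} + \frac{1058}{3}\right)} = - \frac{249}{361 + \frac{142}{3}} = - \frac{249}{\frac{1225}{3}} = \left(-249\right) \frac{3}{1225} = - \frac{747}{1225}$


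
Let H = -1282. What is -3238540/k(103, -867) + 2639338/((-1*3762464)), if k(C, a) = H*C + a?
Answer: 5917043915483/250040188816 ≈ 23.664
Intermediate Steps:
k(C, a) = a - 1282*C (k(C, a) = -1282*C + a = a - 1282*C)
-3238540/k(103, -867) + 2639338/((-1*3762464)) = -3238540/(-867 - 1282*103) + 2639338/((-1*3762464)) = -3238540/(-867 - 132046) + 2639338/(-3762464) = -3238540/(-132913) + 2639338*(-1/3762464) = -3238540*(-1/132913) - 1319669/1881232 = 3238540/132913 - 1319669/1881232 = 5917043915483/250040188816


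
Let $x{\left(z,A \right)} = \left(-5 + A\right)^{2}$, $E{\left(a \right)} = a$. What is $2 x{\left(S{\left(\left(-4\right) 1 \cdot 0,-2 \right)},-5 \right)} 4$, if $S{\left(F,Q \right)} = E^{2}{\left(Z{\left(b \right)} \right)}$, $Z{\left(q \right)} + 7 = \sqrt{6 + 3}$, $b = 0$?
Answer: $800$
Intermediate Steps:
$Z{\left(q \right)} = -4$ ($Z{\left(q \right)} = -7 + \sqrt{6 + 3} = -7 + \sqrt{9} = -7 + 3 = -4$)
$S{\left(F,Q \right)} = 16$ ($S{\left(F,Q \right)} = \left(-4\right)^{2} = 16$)
$2 x{\left(S{\left(\left(-4\right) 1 \cdot 0,-2 \right)},-5 \right)} 4 = 2 \left(-5 - 5\right)^{2} \cdot 4 = 2 \left(-10\right)^{2} \cdot 4 = 2 \cdot 100 \cdot 4 = 200 \cdot 4 = 800$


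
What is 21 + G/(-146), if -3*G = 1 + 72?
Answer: 127/6 ≈ 21.167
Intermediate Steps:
G = -73/3 (G = -(1 + 72)/3 = -⅓*73 = -73/3 ≈ -24.333)
21 + G/(-146) = 21 - 73/3/(-146) = 21 - 73/3*(-1/146) = 21 + ⅙ = 127/6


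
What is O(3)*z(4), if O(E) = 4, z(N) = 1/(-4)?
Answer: -1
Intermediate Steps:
z(N) = -1/4
O(3)*z(4) = 4*(-1/4) = -1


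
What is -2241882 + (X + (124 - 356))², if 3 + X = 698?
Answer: -2027513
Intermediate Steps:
X = 695 (X = -3 + 698 = 695)
-2241882 + (X + (124 - 356))² = -2241882 + (695 + (124 - 356))² = -2241882 + (695 - 232)² = -2241882 + 463² = -2241882 + 214369 = -2027513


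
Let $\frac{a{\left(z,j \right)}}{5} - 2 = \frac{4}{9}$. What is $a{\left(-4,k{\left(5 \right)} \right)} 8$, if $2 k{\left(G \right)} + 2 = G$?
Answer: $\frac{880}{9} \approx 97.778$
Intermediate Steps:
$k{\left(G \right)} = -1 + \frac{G}{2}$
$a{\left(z,j \right)} = \frac{110}{9}$ ($a{\left(z,j \right)} = 10 + 5 \cdot \frac{4}{9} = 10 + \frac{20}{9} = \frac{110}{9}$)
$a{\left(-4,k{\left(5 \right)} \right)} 8 = \frac{110}{9} \cdot 8 = \frac{880}{9}$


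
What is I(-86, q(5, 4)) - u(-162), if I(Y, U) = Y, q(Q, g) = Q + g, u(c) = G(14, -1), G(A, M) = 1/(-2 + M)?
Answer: -257/3 ≈ -85.667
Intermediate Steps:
u(c) = -⅓ (u(c) = 1/(-2 - 1) = 1/(-3) = -⅓)
I(-86, q(5, 4)) - u(-162) = -86 - 1*(-⅓) = -86 + ⅓ = -257/3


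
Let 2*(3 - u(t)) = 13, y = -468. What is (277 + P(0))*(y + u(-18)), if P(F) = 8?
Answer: -268755/2 ≈ -1.3438e+5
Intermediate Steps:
u(t) = -7/2 (u(t) = 3 - ½*13 = 3 - 13/2 = -7/2)
(277 + P(0))*(y + u(-18)) = (277 + 8)*(-468 - 7/2) = 285*(-943/2) = -268755/2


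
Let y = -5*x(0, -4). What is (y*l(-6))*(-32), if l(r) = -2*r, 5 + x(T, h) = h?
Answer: -17280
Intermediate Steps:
x(T, h) = -5 + h
y = 45 (y = -5*(-5 - 4) = -5*(-9) = 45)
(y*l(-6))*(-32) = (45*(-2*(-6)))*(-32) = (45*12)*(-32) = 540*(-32) = -17280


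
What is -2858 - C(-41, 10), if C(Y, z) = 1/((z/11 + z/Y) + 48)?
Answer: -62727835/21948 ≈ -2858.0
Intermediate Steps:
C(Y, z) = 1/(48 + z/11 + z/Y) (C(Y, z) = 1/((z*(1/11) + z/Y) + 48) = 1/((z/11 + z/Y) + 48) = 1/(48 + z/11 + z/Y))
-2858 - C(-41, 10) = -2858 - 11*(-41)/(11*10 + 528*(-41) - 41*10) = -2858 - 11*(-41)/(110 - 21648 - 410) = -2858 - 11*(-41)/(-21948) = -2858 - 11*(-41)*(-1)/21948 = -2858 - 1*451/21948 = -2858 - 451/21948 = -62727835/21948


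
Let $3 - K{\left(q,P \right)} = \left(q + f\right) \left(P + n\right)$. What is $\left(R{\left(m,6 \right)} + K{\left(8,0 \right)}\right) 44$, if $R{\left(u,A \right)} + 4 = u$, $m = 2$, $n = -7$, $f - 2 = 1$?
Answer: $3432$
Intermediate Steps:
$f = 3$ ($f = 2 + 1 = 3$)
$K{\left(q,P \right)} = 3 - \left(-7 + P\right) \left(3 + q\right)$ ($K{\left(q,P \right)} = 3 - \left(q + 3\right) \left(P - 7\right) = 3 - \left(3 + q\right) \left(-7 + P\right) = 3 - \left(-7 + P\right) \left(3 + q\right)$)
$R{\left(u,A \right)} = -4 + u$
$\left(R{\left(m,6 \right)} + K{\left(8,0 \right)}\right) 44 = \left(\left(-4 + 2\right) + \left(24 - 0 + 7 \cdot 8 - 0 \cdot 8\right)\right) 44 = \left(-2 + \left(24 + 0 + 56 + 0\right)\right) 44 = \left(-2 + 80\right) 44 = 78 \cdot 44 = 3432$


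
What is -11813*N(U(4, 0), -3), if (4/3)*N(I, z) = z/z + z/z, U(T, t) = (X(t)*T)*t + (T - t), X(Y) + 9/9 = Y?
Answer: -35439/2 ≈ -17720.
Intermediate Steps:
X(Y) = -1 + Y
U(T, t) = T - t + T*t*(-1 + t) (U(T, t) = ((-1 + t)*T)*t + (T - t) = (T*(-1 + t))*t + (T - t) = T*t*(-1 + t) + (T - t) = T - t + T*t*(-1 + t))
N(I, z) = 3/2 (N(I, z) = 3*(z/z + z/z)/4 = 3*(1 + 1)/4 = (¾)*2 = 3/2)
-11813*N(U(4, 0), -3) = -11813*3/2 = -35439/2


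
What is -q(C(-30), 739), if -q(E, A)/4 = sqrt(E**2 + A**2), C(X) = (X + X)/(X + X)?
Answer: 4*sqrt(546122) ≈ 2956.0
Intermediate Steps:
C(X) = 1 (C(X) = (2*X)/((2*X)) = (2*X)*(1/(2*X)) = 1)
q(E, A) = -4*sqrt(A**2 + E**2) (q(E, A) = -4*sqrt(E**2 + A**2) = -4*sqrt(A**2 + E**2))
-q(C(-30), 739) = -(-4)*sqrt(739**2 + 1**2) = -(-4)*sqrt(546121 + 1) = -(-4)*sqrt(546122) = 4*sqrt(546122)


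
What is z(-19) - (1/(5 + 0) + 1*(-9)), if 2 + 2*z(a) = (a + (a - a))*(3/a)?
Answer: 93/10 ≈ 9.3000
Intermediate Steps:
z(a) = 1/2 (z(a) = -1 + ((a + (a - a))*(3/a))/2 = -1 + ((a + 0)*(3/a))/2 = -1 + (a*(3/a))/2 = -1 + (1/2)*3 = -1 + 3/2 = 1/2)
z(-19) - (1/(5 + 0) + 1*(-9)) = 1/2 - (1/(5 + 0) + 1*(-9)) = 1/2 - (1/5 - 9) = 1/2 - 1*(-44/5) = 1/2 + 44/5 = 93/10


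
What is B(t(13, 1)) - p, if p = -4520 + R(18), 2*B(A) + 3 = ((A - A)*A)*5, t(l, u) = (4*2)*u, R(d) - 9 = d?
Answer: 8983/2 ≈ 4491.5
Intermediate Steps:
R(d) = 9 + d
t(l, u) = 8*u
B(A) = -3/2 (B(A) = -3/2 + (((A - A)*A)*5)/2 = -3/2 + ((0*A)*5)/2 = -3/2 + (0*5)/2 = -3/2 + (½)*0 = -3/2 + 0 = -3/2)
p = -4493 (p = -4520 + (9 + 18) = -4520 + 27 = -4493)
B(t(13, 1)) - p = -3/2 - 1*(-4493) = -3/2 + 4493 = 8983/2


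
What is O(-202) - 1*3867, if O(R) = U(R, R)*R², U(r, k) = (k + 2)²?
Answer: 1632156133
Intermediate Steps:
U(r, k) = (2 + k)²
O(R) = R²*(2 + R)² (O(R) = (2 + R)²*R² = R²*(2 + R)²)
O(-202) - 1*3867 = (-202)²*(2 - 202)² - 1*3867 = 40804*(-200)² - 3867 = 40804*40000 - 3867 = 1632160000 - 3867 = 1632156133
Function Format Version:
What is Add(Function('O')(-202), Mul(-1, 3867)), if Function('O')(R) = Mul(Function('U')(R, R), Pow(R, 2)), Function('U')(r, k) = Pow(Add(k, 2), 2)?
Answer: 1632156133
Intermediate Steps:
Function('U')(r, k) = Pow(Add(2, k), 2)
Function('O')(R) = Mul(Pow(R, 2), Pow(Add(2, R), 2)) (Function('O')(R) = Mul(Pow(Add(2, R), 2), Pow(R, 2)) = Mul(Pow(R, 2), Pow(Add(2, R), 2)))
Add(Function('O')(-202), Mul(-1, 3867)) = Add(Mul(Pow(-202, 2), Pow(Add(2, -202), 2)), Mul(-1, 3867)) = Add(Mul(40804, Pow(-200, 2)), -3867) = Add(Mul(40804, 40000), -3867) = Add(1632160000, -3867) = 1632156133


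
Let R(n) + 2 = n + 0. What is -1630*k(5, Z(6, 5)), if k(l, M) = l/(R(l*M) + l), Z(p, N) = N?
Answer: -4075/14 ≈ -291.07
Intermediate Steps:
R(n) = -2 + n (R(n) = -2 + (n + 0) = -2 + n)
k(l, M) = l/(-2 + l + M*l) (k(l, M) = l/((-2 + l*M) + l) = l/((-2 + M*l) + l) = l/(-2 + l + M*l))
-1630*k(5, Z(6, 5)) = -8150/(-2 + 5 + 5*5) = -8150/(-2 + 5 + 25) = -8150/28 = -1630*5/28 = -4075/14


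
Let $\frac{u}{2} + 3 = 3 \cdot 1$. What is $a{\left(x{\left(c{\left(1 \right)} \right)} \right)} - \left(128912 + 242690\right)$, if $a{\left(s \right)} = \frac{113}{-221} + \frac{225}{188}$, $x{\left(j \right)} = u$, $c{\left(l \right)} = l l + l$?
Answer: $- \frac{15439291415}{41548} \approx -3.716 \cdot 10^{5}$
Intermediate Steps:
$c{\left(l \right)} = l + l^{2}$ ($c{\left(l \right)} = l^{2} + l = l + l^{2}$)
$u = 0$ ($u = -6 + 2 \cdot 3 \cdot 1 = -6 + 2 \cdot 3 = -6 + 6 = 0$)
$x{\left(j \right)} = 0$
$a{\left(s \right)} = \frac{28481}{41548}$ ($a{\left(s \right)} = 113 \left(- \frac{1}{221}\right) + 225 \cdot \frac{1}{188} = - \frac{113}{221} + \frac{225}{188} = \frac{28481}{41548}$)
$a{\left(x{\left(c{\left(1 \right)} \right)} \right)} - \left(128912 + 242690\right) = \frac{28481}{41548} - \left(128912 + 242690\right) = \frac{28481}{41548} - 371602 = - \frac{15439291415}{41548}$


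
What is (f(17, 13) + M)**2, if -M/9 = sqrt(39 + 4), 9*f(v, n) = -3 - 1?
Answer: 282139/81 + 8*sqrt(43) ≈ 3535.7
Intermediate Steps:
f(v, n) = -4/9 (f(v, n) = (-3 - 1)/9 = (1/9)*(-4) = -4/9)
M = -9*sqrt(43) (M = -9*sqrt(39 + 4) = -9*sqrt(43) ≈ -59.017)
(f(17, 13) + M)**2 = (-4/9 - 9*sqrt(43))**2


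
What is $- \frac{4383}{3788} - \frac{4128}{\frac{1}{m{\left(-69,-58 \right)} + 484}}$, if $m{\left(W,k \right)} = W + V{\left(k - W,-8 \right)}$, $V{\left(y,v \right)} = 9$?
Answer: $- \frac{6630034719}{3788} \approx -1.7503 \cdot 10^{6}$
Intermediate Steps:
$m{\left(W,k \right)} = 9 + W$ ($m{\left(W,k \right)} = W + 9 = 9 + W$)
$- \frac{4383}{3788} - \frac{4128}{\frac{1}{m{\left(-69,-58 \right)} + 484}} = - \frac{4383}{3788} - \frac{4128}{\frac{1}{\left(9 - 69\right) + 484}} = \left(-4383\right) \frac{1}{3788} - \frac{4128}{\frac{1}{-60 + 484}} = - \frac{4383}{3788} - \frac{4128}{\frac{1}{424}} = - \frac{4383}{3788} - 4128 \frac{1}{\frac{1}{424}} = - \frac{4383}{3788} - 1750272 = - \frac{6630034719}{3788}$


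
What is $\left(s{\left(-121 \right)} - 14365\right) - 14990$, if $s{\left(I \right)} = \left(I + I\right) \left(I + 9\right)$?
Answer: $-2251$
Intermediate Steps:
$s{\left(I \right)} = 2 I \left(9 + I\right)$
$\left(s{\left(-121 \right)} - 14365\right) - 14990 = \left(2 \left(-121\right) \left(9 - 121\right) - 14365\right) - 14990 = \left(2 \left(-121\right) \left(-112\right) - 14365\right) - 14990 = \left(27104 - 14365\right) - 14990 = 12739 - 14990 = -2251$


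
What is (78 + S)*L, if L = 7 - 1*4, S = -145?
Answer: -201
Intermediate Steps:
L = 3 (L = 7 - 4 = 3)
(78 + S)*L = (78 - 145)*3 = -67*3 = -201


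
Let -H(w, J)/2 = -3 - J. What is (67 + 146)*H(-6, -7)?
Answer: -1704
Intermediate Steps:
H(w, J) = 6 + 2*J (H(w, J) = -2*(-3 - J) = 6 + 2*J)
(67 + 146)*H(-6, -7) = (67 + 146)*(6 + 2*(-7)) = 213*(6 - 14) = 213*(-8) = -1704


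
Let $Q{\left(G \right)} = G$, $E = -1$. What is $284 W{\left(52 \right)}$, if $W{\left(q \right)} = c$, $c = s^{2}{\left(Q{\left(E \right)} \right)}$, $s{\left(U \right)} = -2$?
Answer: $1136$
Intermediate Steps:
$c = 4$ ($c = \left(-2\right)^{2} = 4$)
$W{\left(q \right)} = 4$
$284 W{\left(52 \right)} = 284 \cdot 4 = 1136$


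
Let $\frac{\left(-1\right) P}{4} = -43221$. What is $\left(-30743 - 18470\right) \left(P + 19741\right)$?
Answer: $-9479654125$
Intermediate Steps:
$P = 172884$ ($P = \left(-4\right) \left(-43221\right) = 172884$)
$\left(-30743 - 18470\right) \left(P + 19741\right) = \left(-30743 - 18470\right) \left(172884 + 19741\right) = \left(-49213\right) 192625 = -9479654125$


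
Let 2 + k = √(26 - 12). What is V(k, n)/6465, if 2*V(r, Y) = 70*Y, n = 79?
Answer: 553/1293 ≈ 0.42769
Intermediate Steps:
k = -2 + √14 (k = -2 + √(26 - 12) = -2 + √14 ≈ 1.7417)
V(r, Y) = 35*Y (V(r, Y) = (70*Y)/2 = 35*Y)
V(k, n)/6465 = (35*79)/6465 = 2765*(1/6465) = 553/1293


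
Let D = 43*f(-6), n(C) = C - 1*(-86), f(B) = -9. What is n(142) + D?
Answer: -159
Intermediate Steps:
n(C) = 86 + C (n(C) = C + 86 = 86 + C)
D = -387 (D = 43*(-9) = -387)
n(142) + D = (86 + 142) - 387 = 228 - 387 = -159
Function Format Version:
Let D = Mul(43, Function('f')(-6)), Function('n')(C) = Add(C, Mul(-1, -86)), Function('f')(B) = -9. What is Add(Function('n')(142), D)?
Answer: -159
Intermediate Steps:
Function('n')(C) = Add(86, C) (Function('n')(C) = Add(C, 86) = Add(86, C))
D = -387 (D = Mul(43, -9) = -387)
Add(Function('n')(142), D) = Add(Add(86, 142), -387) = Add(228, -387) = -159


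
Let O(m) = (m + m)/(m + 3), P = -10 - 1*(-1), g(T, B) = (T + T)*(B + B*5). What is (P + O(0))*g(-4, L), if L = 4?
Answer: 1728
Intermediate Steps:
g(T, B) = 12*B*T (g(T, B) = (2*T)*(B + 5*B) = (2*T)*(6*B) = 12*B*T)
P = -9 (P = -10 + 1 = -9)
O(m) = 2*m/(3 + m) (O(m) = (2*m)/(3 + m) = 2*m/(3 + m))
(P + O(0))*g(-4, L) = (-9 + 2*0/(3 + 0))*(12*4*(-4)) = (-9 + 2*0/3)*(-192) = (-9 + 2*0*(⅓))*(-192) = (-9 + 0)*(-192) = -9*(-192) = 1728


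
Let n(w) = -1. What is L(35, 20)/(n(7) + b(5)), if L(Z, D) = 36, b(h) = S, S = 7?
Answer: 6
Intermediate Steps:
b(h) = 7
L(35, 20)/(n(7) + b(5)) = 36/(-1 + 7) = 36/6 = 36*(⅙) = 6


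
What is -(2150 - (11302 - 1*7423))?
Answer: 1729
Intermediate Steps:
-(2150 - (11302 - 1*7423)) = -(2150 - (11302 - 7423)) = -(2150 - 1*3879) = -(2150 - 3879) = -1*(-1729) = 1729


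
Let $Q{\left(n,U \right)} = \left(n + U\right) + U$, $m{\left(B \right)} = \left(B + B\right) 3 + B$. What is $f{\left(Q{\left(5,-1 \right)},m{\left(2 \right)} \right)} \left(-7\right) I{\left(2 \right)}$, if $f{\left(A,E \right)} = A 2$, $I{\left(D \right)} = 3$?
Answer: $-126$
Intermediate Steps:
$m{\left(B \right)} = 7 B$ ($m{\left(B \right)} = 2 B 3 + B = 6 B + B = 7 B$)
$Q{\left(n,U \right)} = n + 2 U$ ($Q{\left(n,U \right)} = \left(U + n\right) + U = n + 2 U$)
$f{\left(A,E \right)} = 2 A$
$f{\left(Q{\left(5,-1 \right)},m{\left(2 \right)} \right)} \left(-7\right) I{\left(2 \right)} = 2 \left(5 + 2 \left(-1\right)\right) \left(-7\right) 3 = 2 \left(5 - 2\right) \left(-7\right) 3 = 2 \cdot 3 \left(-7\right) 3 = 6 \left(-7\right) 3 = \left(-42\right) 3 = -126$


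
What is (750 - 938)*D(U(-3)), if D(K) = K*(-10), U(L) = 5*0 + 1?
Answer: 1880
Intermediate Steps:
U(L) = 1 (U(L) = 0 + 1 = 1)
D(K) = -10*K
(750 - 938)*D(U(-3)) = (750 - 938)*(-10*1) = -188*(-10) = 1880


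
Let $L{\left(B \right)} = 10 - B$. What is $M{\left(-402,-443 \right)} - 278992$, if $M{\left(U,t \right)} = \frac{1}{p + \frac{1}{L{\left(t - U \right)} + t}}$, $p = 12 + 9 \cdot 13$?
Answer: $- \frac{14107788072}{50567} \approx -2.7899 \cdot 10^{5}$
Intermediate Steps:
$p = 129$ ($p = 12 + 117 = 129$)
$M{\left(U,t \right)} = \frac{1}{129 + \frac{1}{10 + U}}$ ($M{\left(U,t \right)} = \frac{1}{129 + \frac{1}{\left(10 - \left(t - U\right)\right) + t}} = \frac{1}{129 + \frac{1}{\left(10 + \left(U - t\right)\right) + t}} = \frac{1}{129 + \frac{1}{\left(10 + U - t\right) + t}} = \frac{1}{129 + \frac{1}{10 + U}}$)
$M{\left(-402,-443 \right)} - 278992 = \frac{10 - 402}{1291 + 129 \left(-402\right)} - 278992 = \frac{1}{1291 - 51858} \left(-392\right) - 278992 = \frac{1}{-50567} \left(-392\right) - 278992 = \left(- \frac{1}{50567}\right) \left(-392\right) - 278992 = \frac{392}{50567} - 278992 = - \frac{14107788072}{50567}$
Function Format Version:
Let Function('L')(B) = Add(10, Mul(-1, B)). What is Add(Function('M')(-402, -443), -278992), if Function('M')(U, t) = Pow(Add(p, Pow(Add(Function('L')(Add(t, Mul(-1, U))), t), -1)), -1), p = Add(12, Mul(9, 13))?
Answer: Rational(-14107788072, 50567) ≈ -2.7899e+5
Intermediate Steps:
p = 129 (p = Add(12, 117) = 129)
Function('M')(U, t) = Pow(Add(129, Pow(Add(10, U), -1)), -1) (Function('M')(U, t) = Pow(Add(129, Pow(Add(Add(10, Mul(-1, Add(t, Mul(-1, U)))), t), -1)), -1) = Pow(Add(129, Pow(Add(Add(10, Add(U, Mul(-1, t))), t), -1)), -1) = Pow(Add(129, Pow(Add(Add(10, U, Mul(-1, t)), t), -1)), -1) = Pow(Add(129, Pow(Add(10, U), -1)), -1))
Add(Function('M')(-402, -443), -278992) = Add(Mul(Pow(Add(1291, Mul(129, -402)), -1), Add(10, -402)), -278992) = Add(Mul(Pow(Add(1291, -51858), -1), -392), -278992) = Add(Mul(Pow(-50567, -1), -392), -278992) = Add(Mul(Rational(-1, 50567), -392), -278992) = Add(Rational(392, 50567), -278992) = Rational(-14107788072, 50567)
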